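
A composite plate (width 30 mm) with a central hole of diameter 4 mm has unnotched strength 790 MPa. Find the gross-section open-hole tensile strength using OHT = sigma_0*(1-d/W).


OHT = sigma_0*(1-d/W) = 790*(1-4/30) = 684.7 MPa

684.7 MPa


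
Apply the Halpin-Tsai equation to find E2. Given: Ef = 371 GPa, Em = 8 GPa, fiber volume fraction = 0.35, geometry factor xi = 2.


eta = (Ef/Em - 1)/(Ef/Em + xi) = (46.375 - 1)/(46.375 + 2) = 0.938
E2 = Em*(1+xi*eta*Vf)/(1-eta*Vf) = 19.73 GPa

19.73 GPa


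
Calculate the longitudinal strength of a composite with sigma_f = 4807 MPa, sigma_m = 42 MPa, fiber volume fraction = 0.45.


sigma_1 = sigma_f*Vf + sigma_m*(1-Vf) = 4807*0.45 + 42*0.55 = 2186.3 MPa

2186.3 MPa


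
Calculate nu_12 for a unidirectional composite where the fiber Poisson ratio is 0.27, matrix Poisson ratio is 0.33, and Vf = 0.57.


nu_12 = nu_f*Vf + nu_m*(1-Vf) = 0.27*0.57 + 0.33*0.43 = 0.2958

0.2958


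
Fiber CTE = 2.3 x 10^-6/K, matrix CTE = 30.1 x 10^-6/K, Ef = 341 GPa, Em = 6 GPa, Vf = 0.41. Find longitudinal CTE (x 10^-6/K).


E1 = Ef*Vf + Em*(1-Vf) = 143.35
alpha_1 = (alpha_f*Ef*Vf + alpha_m*Em*(1-Vf))/E1 = 2.99 x 10^-6/K

2.99 x 10^-6/K


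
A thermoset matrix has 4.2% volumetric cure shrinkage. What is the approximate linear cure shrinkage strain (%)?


Linear shrinkage ≈ vol_shrink/3 = 4.2/3 = 1.4%

1.4%


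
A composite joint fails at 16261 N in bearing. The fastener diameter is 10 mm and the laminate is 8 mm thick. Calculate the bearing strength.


sigma_br = F/(d*h) = 16261/(10*8) = 203.3 MPa

203.3 MPa


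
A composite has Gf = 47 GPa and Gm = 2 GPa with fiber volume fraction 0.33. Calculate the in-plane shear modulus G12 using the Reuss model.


1/G12 = Vf/Gf + (1-Vf)/Gm = 0.33/47 + 0.67/2
G12 = 2.92 GPa

2.92 GPa


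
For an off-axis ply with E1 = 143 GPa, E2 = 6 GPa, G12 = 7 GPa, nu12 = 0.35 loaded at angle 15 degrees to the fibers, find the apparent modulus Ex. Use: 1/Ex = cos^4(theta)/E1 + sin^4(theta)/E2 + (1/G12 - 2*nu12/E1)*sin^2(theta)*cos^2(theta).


cos^4(15) = 0.870513, sin^4(15) = 0.004487, sin^2(15)*cos^2(15) = 0.0625
1/G12 - 2*nu12/E1 = 1/7 - 2*0.35/143 = 0.137962 GPa^-1
1/Ex = 0.870513/143 + 0.004487/6 + 0.137962*0.0625 = 0.015458 GPa^-1
Ex = 64.69 GPa

64.69 GPa


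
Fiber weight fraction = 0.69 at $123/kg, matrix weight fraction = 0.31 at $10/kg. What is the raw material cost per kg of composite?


Cost = cost_f*Wf + cost_m*Wm = 123*0.69 + 10*0.31 = $87.97/kg

$87.97/kg


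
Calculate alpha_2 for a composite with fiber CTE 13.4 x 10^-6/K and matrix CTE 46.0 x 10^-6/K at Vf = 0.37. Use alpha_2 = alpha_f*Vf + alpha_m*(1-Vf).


alpha_2 = alpha_f*Vf + alpha_m*(1-Vf) = 13.4*0.37 + 46.0*0.63 = 33.9 x 10^-6/K

33.9 x 10^-6/K


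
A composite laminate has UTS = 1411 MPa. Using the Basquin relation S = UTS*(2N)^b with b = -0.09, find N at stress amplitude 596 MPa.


N = 0.5 * (S/UTS)^(1/b) = 0.5 * (596/1411)^(1/-0.09) = 7205.1836 cycles

7205.1836 cycles


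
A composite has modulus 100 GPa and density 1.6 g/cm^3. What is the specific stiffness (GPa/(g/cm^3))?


Specific stiffness = E/rho = 100/1.6 = 62.5 GPa/(g/cm^3)

62.5 GPa/(g/cm^3)


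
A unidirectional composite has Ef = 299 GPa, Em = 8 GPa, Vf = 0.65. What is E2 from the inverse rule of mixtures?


1/E2 = Vf/Ef + (1-Vf)/Em = 0.65/299 + 0.35/8
E2 = 21.78 GPa

21.78 GPa


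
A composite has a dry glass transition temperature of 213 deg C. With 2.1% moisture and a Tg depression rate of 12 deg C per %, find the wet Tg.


Tg_wet = Tg_dry - k*moisture = 213 - 12*2.1 = 187.8 deg C

187.8 deg C


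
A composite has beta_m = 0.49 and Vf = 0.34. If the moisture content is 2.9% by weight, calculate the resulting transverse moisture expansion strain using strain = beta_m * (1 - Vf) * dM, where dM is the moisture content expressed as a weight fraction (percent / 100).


dM = 2.9/100 = 0.029
strain = beta_m * (1-Vf) * dM = 0.49 * 0.66 * 0.029 = 0.0093786

0.0093786


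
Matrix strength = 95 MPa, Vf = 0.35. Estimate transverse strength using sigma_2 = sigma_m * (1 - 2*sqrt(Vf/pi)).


factor = 1 - 2*sqrt(0.35/pi) = 0.3324
sigma_2 = 95 * 0.3324 = 31.58 MPa

31.58 MPa


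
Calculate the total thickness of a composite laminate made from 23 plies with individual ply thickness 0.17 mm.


h = n * t_ply = 23 * 0.17 = 3.91 mm

3.91 mm


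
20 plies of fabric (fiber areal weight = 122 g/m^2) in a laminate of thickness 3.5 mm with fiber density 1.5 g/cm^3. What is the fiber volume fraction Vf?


Vf = n * FAW / (rho_f * h * 1000) = 20 * 122 / (1.5 * 3.5 * 1000) = 0.4648

0.4648


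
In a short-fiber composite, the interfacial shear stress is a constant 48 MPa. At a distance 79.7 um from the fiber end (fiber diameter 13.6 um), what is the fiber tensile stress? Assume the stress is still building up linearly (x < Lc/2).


Force balance: sigma_f * (pi*d^2/4) = tau * (pi*d) * x  ->  sigma_f = 4 * tau * x / d
sigma_f = 4 * 48 * 79.7 / 13.6 = 1125.2 MPa

1125.2 MPa


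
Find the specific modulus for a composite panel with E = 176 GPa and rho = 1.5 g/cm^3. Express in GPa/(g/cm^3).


Specific stiffness = E/rho = 176/1.5 = 117.3 GPa/(g/cm^3)

117.3 GPa/(g/cm^3)


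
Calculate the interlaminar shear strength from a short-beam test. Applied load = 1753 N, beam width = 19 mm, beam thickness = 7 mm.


ILSS = 3F/(4bh) = 3*1753/(4*19*7) = 9.89 MPa

9.89 MPa


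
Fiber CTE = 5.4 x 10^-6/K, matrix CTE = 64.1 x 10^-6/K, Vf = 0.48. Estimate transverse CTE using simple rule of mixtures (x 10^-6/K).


alpha_2 = alpha_f*Vf + alpha_m*(1-Vf) = 5.4*0.48 + 64.1*0.52 = 35.9 x 10^-6/K

35.9 x 10^-6/K


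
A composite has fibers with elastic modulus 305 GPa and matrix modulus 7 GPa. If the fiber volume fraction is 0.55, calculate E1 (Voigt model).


E1 = Ef*Vf + Em*(1-Vf) = 305*0.55 + 7*0.45 = 170.9 GPa

170.9 GPa


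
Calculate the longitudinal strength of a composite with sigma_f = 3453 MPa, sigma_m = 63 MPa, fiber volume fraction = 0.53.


sigma_1 = sigma_f*Vf + sigma_m*(1-Vf) = 3453*0.53 + 63*0.47 = 1859.7 MPa

1859.7 MPa


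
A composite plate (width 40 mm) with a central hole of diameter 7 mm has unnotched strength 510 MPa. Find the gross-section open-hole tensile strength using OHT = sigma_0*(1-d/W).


OHT = sigma_0*(1-d/W) = 510*(1-7/40) = 420.8 MPa

420.8 MPa


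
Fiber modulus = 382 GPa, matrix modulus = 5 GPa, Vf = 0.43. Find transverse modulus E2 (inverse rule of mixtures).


1/E2 = Vf/Ef + (1-Vf)/Em = 0.43/382 + 0.57/5
E2 = 8.69 GPa

8.69 GPa


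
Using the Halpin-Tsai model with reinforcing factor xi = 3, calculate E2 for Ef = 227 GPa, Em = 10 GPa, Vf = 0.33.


eta = (Ef/Em - 1)/(Ef/Em + xi) = (22.7 - 1)/(22.7 + 3) = 0.8444
E2 = Em*(1+xi*eta*Vf)/(1-eta*Vf) = 25.45 GPa

25.45 GPa


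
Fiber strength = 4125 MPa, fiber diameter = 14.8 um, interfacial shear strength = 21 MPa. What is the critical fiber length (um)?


Lc = sigma_f * d / (2 * tau_i) = 4125 * 14.8 / (2 * 21) = 1453.6 um

1453.6 um


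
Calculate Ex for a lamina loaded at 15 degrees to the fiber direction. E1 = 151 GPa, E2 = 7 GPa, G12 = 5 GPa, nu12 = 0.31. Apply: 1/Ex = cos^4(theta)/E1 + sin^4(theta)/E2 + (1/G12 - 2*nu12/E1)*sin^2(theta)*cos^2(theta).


cos^4(15) = 0.870513, sin^4(15) = 0.004487, sin^2(15)*cos^2(15) = 0.0625
1/G12 - 2*nu12/E1 = 1/5 - 2*0.31/151 = 0.195894 GPa^-1
1/Ex = 0.870513/151 + 0.004487/7 + 0.195894*0.0625 = 0.0186494 GPa^-1
Ex = 53.62 GPa

53.62 GPa


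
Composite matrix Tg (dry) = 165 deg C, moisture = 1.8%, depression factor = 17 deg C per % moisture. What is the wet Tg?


Tg_wet = Tg_dry - k*moisture = 165 - 17*1.8 = 134.4 deg C

134.4 deg C


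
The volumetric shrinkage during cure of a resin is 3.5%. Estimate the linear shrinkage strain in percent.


Linear shrinkage ≈ vol_shrink/3 = 3.5/3 = 1.167%

1.167%


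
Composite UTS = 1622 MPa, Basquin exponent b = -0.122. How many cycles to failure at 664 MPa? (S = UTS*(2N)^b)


N = 0.5 * (S/UTS)^(1/b) = 0.5 * (664/1622)^(1/-0.122) = 755.6783 cycles

755.6783 cycles


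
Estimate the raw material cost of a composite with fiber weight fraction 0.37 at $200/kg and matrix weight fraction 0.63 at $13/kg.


Cost = cost_f*Wf + cost_m*Wm = 200*0.37 + 13*0.63 = $82.19/kg

$82.19/kg


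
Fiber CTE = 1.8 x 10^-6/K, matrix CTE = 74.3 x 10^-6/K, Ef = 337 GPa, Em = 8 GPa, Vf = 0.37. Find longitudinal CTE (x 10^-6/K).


E1 = Ef*Vf + Em*(1-Vf) = 129.73
alpha_1 = (alpha_f*Ef*Vf + alpha_m*Em*(1-Vf))/E1 = 4.62 x 10^-6/K

4.62 x 10^-6/K


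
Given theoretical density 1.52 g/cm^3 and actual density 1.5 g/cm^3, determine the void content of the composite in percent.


Void% = (rho_theo - rho_actual)/rho_theo * 100 = (1.52 - 1.5)/1.52 * 100 = 1.32%

1.32%


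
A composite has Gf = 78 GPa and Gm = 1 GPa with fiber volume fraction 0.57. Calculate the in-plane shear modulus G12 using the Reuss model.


1/G12 = Vf/Gf + (1-Vf)/Gm = 0.57/78 + 0.43/1
G12 = 2.29 GPa

2.29 GPa


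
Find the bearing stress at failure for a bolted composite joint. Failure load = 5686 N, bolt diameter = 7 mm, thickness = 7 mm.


sigma_br = F/(d*h) = 5686/(7*7) = 116.0 MPa

116.0 MPa


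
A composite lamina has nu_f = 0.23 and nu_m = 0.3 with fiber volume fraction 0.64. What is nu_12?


nu_12 = nu_f*Vf + nu_m*(1-Vf) = 0.23*0.64 + 0.3*0.36 = 0.2552

0.2552


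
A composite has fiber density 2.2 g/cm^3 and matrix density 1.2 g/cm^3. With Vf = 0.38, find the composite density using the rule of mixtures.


rho_c = rho_f*Vf + rho_m*(1-Vf) = 2.2*0.38 + 1.2*0.62 = 1.58 g/cm^3

1.58 g/cm^3


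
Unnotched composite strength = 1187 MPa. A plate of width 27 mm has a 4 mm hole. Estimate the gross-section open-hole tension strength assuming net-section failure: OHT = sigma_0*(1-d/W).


OHT = sigma_0*(1-d/W) = 1187*(1-4/27) = 1011.1 MPa

1011.1 MPa


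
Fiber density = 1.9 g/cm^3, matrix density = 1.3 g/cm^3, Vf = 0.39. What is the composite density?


rho_c = rho_f*Vf + rho_m*(1-Vf) = 1.9*0.39 + 1.3*0.61 = 1.534 g/cm^3

1.534 g/cm^3


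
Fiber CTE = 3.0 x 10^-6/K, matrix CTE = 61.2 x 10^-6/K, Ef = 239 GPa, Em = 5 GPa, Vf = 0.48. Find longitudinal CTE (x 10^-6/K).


E1 = Ef*Vf + Em*(1-Vf) = 117.32
alpha_1 = (alpha_f*Ef*Vf + alpha_m*Em*(1-Vf))/E1 = 4.29 x 10^-6/K

4.29 x 10^-6/K


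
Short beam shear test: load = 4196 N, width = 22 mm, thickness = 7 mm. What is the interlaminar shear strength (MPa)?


ILSS = 3F/(4bh) = 3*4196/(4*22*7) = 20.44 MPa

20.44 MPa


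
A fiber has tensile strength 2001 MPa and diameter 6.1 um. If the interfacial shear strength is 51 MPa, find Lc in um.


Lc = sigma_f * d / (2 * tau_i) = 2001 * 6.1 / (2 * 51) = 119.7 um

119.7 um


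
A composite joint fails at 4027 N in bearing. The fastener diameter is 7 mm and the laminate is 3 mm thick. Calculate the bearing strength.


sigma_br = F/(d*h) = 4027/(7*3) = 191.8 MPa

191.8 MPa


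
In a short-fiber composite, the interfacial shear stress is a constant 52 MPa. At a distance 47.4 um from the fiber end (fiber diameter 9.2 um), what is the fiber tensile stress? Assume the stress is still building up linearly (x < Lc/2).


Force balance: sigma_f * (pi*d^2/4) = tau * (pi*d) * x  ->  sigma_f = 4 * tau * x / d
sigma_f = 4 * 52 * 47.4 / 9.2 = 1071.7 MPa

1071.7 MPa


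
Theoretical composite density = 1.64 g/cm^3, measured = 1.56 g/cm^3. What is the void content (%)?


Void% = (rho_theo - rho_actual)/rho_theo * 100 = (1.64 - 1.56)/1.64 * 100 = 4.88%

4.88%


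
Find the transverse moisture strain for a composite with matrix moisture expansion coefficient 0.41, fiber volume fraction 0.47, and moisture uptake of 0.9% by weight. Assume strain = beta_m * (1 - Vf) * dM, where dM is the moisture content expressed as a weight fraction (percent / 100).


dM = 0.9/100 = 0.009
strain = beta_m * (1-Vf) * dM = 0.41 * 0.53 * 0.009 = 0.0019557

0.0019557


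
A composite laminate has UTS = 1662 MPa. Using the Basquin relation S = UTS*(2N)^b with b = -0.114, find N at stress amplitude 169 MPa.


N = 0.5 * (S/UTS)^(1/b) = 0.5 * (169/1662)^(1/-0.114) = 2.5542e+08 cycles

2.5542e+08 cycles


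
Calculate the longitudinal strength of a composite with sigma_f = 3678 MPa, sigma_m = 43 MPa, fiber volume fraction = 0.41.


sigma_1 = sigma_f*Vf + sigma_m*(1-Vf) = 3678*0.41 + 43*0.59 = 1533.4 MPa

1533.4 MPa


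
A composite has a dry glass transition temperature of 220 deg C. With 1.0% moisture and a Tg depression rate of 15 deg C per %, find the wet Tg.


Tg_wet = Tg_dry - k*moisture = 220 - 15*1.0 = 205.0 deg C

205.0 deg C


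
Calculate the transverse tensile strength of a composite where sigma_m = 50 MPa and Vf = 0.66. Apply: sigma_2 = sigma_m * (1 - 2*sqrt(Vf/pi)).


factor = 1 - 2*sqrt(0.66/pi) = 0.0833
sigma_2 = 50 * 0.0833 = 4.17 MPa

4.17 MPa


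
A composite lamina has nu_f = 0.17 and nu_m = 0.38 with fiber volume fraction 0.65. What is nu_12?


nu_12 = nu_f*Vf + nu_m*(1-Vf) = 0.17*0.65 + 0.38*0.35 = 0.2435

0.2435


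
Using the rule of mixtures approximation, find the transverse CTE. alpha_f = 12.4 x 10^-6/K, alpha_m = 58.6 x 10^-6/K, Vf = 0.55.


alpha_2 = alpha_f*Vf + alpha_m*(1-Vf) = 12.4*0.55 + 58.6*0.45 = 33.2 x 10^-6/K

33.2 x 10^-6/K


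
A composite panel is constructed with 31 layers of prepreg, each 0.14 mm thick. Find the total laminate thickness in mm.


h = n * t_ply = 31 * 0.14 = 4.34 mm

4.34 mm


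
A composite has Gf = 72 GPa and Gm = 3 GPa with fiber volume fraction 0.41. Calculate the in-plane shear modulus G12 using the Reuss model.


1/G12 = Vf/Gf + (1-Vf)/Gm = 0.41/72 + 0.59/3
G12 = 4.94 GPa

4.94 GPa


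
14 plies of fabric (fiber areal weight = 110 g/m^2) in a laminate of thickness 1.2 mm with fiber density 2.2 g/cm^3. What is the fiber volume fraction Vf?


Vf = n * FAW / (rho_f * h * 1000) = 14 * 110 / (2.2 * 1.2 * 1000) = 0.5833

0.5833


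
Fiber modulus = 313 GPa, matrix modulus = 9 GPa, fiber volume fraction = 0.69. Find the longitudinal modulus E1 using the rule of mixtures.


E1 = Ef*Vf + Em*(1-Vf) = 313*0.69 + 9*0.31 = 218.76 GPa

218.76 GPa


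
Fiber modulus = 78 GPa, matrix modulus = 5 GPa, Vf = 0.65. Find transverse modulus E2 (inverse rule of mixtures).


1/E2 = Vf/Ef + (1-Vf)/Em = 0.65/78 + 0.35/5
E2 = 12.77 GPa

12.77 GPa


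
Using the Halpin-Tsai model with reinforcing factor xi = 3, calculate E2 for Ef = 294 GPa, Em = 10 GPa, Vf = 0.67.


eta = (Ef/Em - 1)/(Ef/Em + xi) = (29.4 - 1)/(29.4 + 3) = 0.8765
E2 = Em*(1+xi*eta*Vf)/(1-eta*Vf) = 66.92 GPa

66.92 GPa


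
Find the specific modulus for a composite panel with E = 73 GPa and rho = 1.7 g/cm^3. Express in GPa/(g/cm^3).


Specific stiffness = E/rho = 73/1.7 = 42.9 GPa/(g/cm^3)

42.9 GPa/(g/cm^3)


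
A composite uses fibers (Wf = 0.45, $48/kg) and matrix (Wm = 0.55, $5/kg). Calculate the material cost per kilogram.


Cost = cost_f*Wf + cost_m*Wm = 48*0.45 + 5*0.55 = $24.35/kg

$24.35/kg


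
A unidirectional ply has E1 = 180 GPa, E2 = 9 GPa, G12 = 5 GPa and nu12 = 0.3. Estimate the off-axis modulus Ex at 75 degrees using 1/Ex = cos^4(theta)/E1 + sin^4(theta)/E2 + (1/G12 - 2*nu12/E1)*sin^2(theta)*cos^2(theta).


cos^4(75) = 0.004487, sin^4(75) = 0.870513, sin^2(75)*cos^2(75) = 0.0625
1/G12 - 2*nu12/E1 = 1/5 - 2*0.3/180 = 0.196667 GPa^-1
1/Ex = 0.004487/180 + 0.870513/9 + 0.196667*0.0625 = 0.1090402 GPa^-1
Ex = 9.17 GPa

9.17 GPa


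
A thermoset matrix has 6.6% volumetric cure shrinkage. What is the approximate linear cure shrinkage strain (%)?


Linear shrinkage ≈ vol_shrink/3 = 6.6/3 = 2.2%

2.2%


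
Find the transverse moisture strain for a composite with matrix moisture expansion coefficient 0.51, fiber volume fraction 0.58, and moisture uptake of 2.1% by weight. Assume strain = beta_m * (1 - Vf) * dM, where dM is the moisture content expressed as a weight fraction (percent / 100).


dM = 2.1/100 = 0.021
strain = beta_m * (1-Vf) * dM = 0.51 * 0.42 * 0.021 = 0.0044982

0.0044982


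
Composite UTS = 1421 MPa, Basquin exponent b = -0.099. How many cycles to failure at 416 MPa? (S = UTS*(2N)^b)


N = 0.5 * (S/UTS)^(1/b) = 0.5 * (416/1421)^(1/-0.099) = 122423.9652 cycles

122423.9652 cycles


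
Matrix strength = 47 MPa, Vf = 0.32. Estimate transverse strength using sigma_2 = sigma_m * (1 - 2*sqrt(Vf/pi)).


factor = 1 - 2*sqrt(0.32/pi) = 0.3617
sigma_2 = 47 * 0.3617 = 17.0 MPa

17.0 MPa


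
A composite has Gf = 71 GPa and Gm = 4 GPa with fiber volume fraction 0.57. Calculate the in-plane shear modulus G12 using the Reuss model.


1/G12 = Vf/Gf + (1-Vf)/Gm = 0.57/71 + 0.43/4
G12 = 8.66 GPa

8.66 GPa


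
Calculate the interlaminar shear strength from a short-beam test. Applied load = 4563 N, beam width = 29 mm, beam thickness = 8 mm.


ILSS = 3F/(4bh) = 3*4563/(4*29*8) = 14.75 MPa

14.75 MPa


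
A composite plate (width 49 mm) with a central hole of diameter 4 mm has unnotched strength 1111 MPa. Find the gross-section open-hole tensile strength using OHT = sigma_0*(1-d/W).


OHT = sigma_0*(1-d/W) = 1111*(1-4/49) = 1020.3 MPa

1020.3 MPa


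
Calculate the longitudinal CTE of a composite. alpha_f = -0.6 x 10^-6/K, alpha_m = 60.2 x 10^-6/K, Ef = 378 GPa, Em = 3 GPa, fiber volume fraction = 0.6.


E1 = Ef*Vf + Em*(1-Vf) = 228.0
alpha_1 = (alpha_f*Ef*Vf + alpha_m*Em*(1-Vf))/E1 = -0.28 x 10^-6/K

-0.28 x 10^-6/K


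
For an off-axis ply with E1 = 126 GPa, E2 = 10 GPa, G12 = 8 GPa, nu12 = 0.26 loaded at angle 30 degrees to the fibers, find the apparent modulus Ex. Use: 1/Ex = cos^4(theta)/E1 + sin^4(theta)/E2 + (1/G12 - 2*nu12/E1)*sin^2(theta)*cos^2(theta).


cos^4(30) = 0.5625, sin^4(30) = 0.0625, sin^2(30)*cos^2(30) = 0.1875
1/G12 - 2*nu12/E1 = 1/8 - 2*0.26/126 = 0.120873 GPa^-1
1/Ex = 0.5625/126 + 0.0625/10 + 0.120873*0.1875 = 0.033378 GPa^-1
Ex = 29.96 GPa

29.96 GPa


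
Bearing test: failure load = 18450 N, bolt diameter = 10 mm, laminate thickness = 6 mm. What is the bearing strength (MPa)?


sigma_br = F/(d*h) = 18450/(10*6) = 307.5 MPa

307.5 MPa


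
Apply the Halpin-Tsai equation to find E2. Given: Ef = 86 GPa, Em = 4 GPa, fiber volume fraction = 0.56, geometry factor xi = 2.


eta = (Ef/Em - 1)/(Ef/Em + xi) = (21.5 - 1)/(21.5 + 2) = 0.8723
E2 = Em*(1+xi*eta*Vf)/(1-eta*Vf) = 15.46 GPa

15.46 GPa


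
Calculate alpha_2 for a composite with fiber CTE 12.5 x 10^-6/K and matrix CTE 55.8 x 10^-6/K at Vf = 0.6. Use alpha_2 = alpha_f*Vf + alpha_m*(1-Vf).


alpha_2 = alpha_f*Vf + alpha_m*(1-Vf) = 12.5*0.6 + 55.8*0.4 = 29.8 x 10^-6/K

29.8 x 10^-6/K


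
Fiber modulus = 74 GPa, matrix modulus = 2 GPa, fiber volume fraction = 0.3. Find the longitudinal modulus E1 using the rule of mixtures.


E1 = Ef*Vf + Em*(1-Vf) = 74*0.3 + 2*0.7 = 23.6 GPa

23.6 GPa


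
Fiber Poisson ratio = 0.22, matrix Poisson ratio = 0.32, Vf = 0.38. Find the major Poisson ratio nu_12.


nu_12 = nu_f*Vf + nu_m*(1-Vf) = 0.22*0.38 + 0.32*0.62 = 0.282

0.282


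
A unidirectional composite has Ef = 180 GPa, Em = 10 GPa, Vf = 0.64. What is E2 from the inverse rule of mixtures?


1/E2 = Vf/Ef + (1-Vf)/Em = 0.64/180 + 0.36/10
E2 = 25.28 GPa

25.28 GPa


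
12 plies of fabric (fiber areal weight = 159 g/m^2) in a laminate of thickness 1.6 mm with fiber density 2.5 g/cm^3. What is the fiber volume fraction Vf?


Vf = n * FAW / (rho_f * h * 1000) = 12 * 159 / (2.5 * 1.6 * 1000) = 0.477

0.477


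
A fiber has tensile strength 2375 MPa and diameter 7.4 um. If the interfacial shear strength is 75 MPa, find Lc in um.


Lc = sigma_f * d / (2 * tau_i) = 2375 * 7.4 / (2 * 75) = 117.2 um

117.2 um


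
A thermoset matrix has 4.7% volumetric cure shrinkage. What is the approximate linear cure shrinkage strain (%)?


Linear shrinkage ≈ vol_shrink/3 = 4.7/3 = 1.567%

1.567%


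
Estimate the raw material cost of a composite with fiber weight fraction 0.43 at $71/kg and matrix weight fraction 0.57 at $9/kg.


Cost = cost_f*Wf + cost_m*Wm = 71*0.43 + 9*0.57 = $35.66/kg

$35.66/kg


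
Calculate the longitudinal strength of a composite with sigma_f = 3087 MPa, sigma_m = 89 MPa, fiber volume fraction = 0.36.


sigma_1 = sigma_f*Vf + sigma_m*(1-Vf) = 3087*0.36 + 89*0.64 = 1168.3 MPa

1168.3 MPa


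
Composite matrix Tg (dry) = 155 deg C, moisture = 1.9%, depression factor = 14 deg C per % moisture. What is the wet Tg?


Tg_wet = Tg_dry - k*moisture = 155 - 14*1.9 = 128.4 deg C

128.4 deg C


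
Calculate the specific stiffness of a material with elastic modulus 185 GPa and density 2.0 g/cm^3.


Specific stiffness = E/rho = 185/2.0 = 92.5 GPa/(g/cm^3)

92.5 GPa/(g/cm^3)


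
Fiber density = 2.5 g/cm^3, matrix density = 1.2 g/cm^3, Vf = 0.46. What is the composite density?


rho_c = rho_f*Vf + rho_m*(1-Vf) = 2.5*0.46 + 1.2*0.54 = 1.798 g/cm^3

1.798 g/cm^3


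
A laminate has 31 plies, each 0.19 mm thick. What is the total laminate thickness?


h = n * t_ply = 31 * 0.19 = 5.89 mm

5.89 mm


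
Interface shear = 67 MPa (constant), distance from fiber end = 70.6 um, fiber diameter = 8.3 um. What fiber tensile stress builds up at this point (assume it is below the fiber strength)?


Force balance: sigma_f * (pi*d^2/4) = tau * (pi*d) * x  ->  sigma_f = 4 * tau * x / d
sigma_f = 4 * 67 * 70.6 / 8.3 = 2279.6 MPa

2279.6 MPa


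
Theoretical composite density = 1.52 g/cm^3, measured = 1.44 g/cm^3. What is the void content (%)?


Void% = (rho_theo - rho_actual)/rho_theo * 100 = (1.52 - 1.44)/1.52 * 100 = 5.26%

5.26%


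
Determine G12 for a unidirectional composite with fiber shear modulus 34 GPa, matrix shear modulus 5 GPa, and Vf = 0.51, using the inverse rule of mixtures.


1/G12 = Vf/Gf + (1-Vf)/Gm = 0.51/34 + 0.49/5
G12 = 8.85 GPa

8.85 GPa


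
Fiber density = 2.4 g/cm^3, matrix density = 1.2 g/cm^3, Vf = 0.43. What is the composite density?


rho_c = rho_f*Vf + rho_m*(1-Vf) = 2.4*0.43 + 1.2*0.57 = 1.716 g/cm^3

1.716 g/cm^3


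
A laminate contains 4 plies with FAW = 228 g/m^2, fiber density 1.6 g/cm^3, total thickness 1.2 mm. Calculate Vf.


Vf = n * FAW / (rho_f * h * 1000) = 4 * 228 / (1.6 * 1.2 * 1000) = 0.475

0.475


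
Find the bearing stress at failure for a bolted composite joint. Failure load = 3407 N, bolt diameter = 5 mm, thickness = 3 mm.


sigma_br = F/(d*h) = 3407/(5*3) = 227.1 MPa

227.1 MPa


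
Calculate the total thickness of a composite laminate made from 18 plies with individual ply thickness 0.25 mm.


h = n * t_ply = 18 * 0.25 = 4.5 mm

4.5 mm


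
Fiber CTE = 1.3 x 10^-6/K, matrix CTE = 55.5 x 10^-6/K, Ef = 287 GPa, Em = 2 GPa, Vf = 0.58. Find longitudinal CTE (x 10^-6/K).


E1 = Ef*Vf + Em*(1-Vf) = 167.3
alpha_1 = (alpha_f*Ef*Vf + alpha_m*Em*(1-Vf))/E1 = 1.57 x 10^-6/K

1.57 x 10^-6/K


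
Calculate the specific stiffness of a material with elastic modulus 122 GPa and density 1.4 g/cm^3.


Specific stiffness = E/rho = 122/1.4 = 87.1 GPa/(g/cm^3)

87.1 GPa/(g/cm^3)


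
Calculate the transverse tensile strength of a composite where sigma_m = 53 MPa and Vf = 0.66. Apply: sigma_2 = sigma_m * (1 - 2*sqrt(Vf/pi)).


factor = 1 - 2*sqrt(0.66/pi) = 0.0833
sigma_2 = 53 * 0.0833 = 4.41 MPa

4.41 MPa


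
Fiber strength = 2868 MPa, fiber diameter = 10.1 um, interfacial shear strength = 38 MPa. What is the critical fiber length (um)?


Lc = sigma_f * d / (2 * tau_i) = 2868 * 10.1 / (2 * 38) = 381.1 um

381.1 um


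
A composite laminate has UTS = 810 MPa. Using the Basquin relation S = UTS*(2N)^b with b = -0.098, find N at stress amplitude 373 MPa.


N = 0.5 * (S/UTS)^(1/b) = 0.5 * (373/810)^(1/-0.098) = 1366.0346 cycles

1366.0346 cycles


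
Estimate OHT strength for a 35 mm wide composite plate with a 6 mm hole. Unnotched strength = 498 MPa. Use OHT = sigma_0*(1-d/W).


OHT = sigma_0*(1-d/W) = 498*(1-6/35) = 412.6 MPa

412.6 MPa


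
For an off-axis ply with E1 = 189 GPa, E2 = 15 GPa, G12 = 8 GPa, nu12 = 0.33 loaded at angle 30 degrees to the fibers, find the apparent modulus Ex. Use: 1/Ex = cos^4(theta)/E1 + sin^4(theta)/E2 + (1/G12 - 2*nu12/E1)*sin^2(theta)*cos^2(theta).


cos^4(30) = 0.5625, sin^4(30) = 0.0625, sin^2(30)*cos^2(30) = 0.1875
1/G12 - 2*nu12/E1 = 1/8 - 2*0.33/189 = 0.121508 GPa^-1
1/Ex = 0.5625/189 + 0.0625/15 + 0.121508*0.1875 = 0.0299256 GPa^-1
Ex = 33.42 GPa

33.42 GPa


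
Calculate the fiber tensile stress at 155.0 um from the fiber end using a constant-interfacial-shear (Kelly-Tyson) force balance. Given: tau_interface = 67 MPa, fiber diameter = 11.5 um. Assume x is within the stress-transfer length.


Force balance: sigma_f * (pi*d^2/4) = tau * (pi*d) * x  ->  sigma_f = 4 * tau * x / d
sigma_f = 4 * 67 * 155.0 / 11.5 = 3612.2 MPa

3612.2 MPa


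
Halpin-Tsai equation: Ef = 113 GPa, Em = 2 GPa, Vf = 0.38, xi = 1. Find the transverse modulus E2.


eta = (Ef/Em - 1)/(Ef/Em + xi) = (56.5 - 1)/(56.5 + 1) = 0.9652
E2 = Em*(1+xi*eta*Vf)/(1-eta*Vf) = 4.32 GPa

4.32 GPa


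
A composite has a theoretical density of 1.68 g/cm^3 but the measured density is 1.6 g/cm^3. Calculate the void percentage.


Void% = (rho_theo - rho_actual)/rho_theo * 100 = (1.68 - 1.6)/1.68 * 100 = 4.76%

4.76%


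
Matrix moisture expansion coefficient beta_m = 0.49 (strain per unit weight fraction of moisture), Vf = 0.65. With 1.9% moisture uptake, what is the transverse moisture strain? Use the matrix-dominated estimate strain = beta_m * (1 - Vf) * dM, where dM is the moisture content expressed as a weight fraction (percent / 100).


dM = 1.9/100 = 0.019
strain = beta_m * (1-Vf) * dM = 0.49 * 0.35 * 0.019 = 0.0032585

0.0032585


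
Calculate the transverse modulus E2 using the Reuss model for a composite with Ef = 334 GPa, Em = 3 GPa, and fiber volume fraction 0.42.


1/E2 = Vf/Ef + (1-Vf)/Em = 0.42/334 + 0.58/3
E2 = 5.14 GPa

5.14 GPa


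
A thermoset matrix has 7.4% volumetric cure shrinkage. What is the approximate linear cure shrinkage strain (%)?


Linear shrinkage ≈ vol_shrink/3 = 7.4/3 = 2.467%

2.467%


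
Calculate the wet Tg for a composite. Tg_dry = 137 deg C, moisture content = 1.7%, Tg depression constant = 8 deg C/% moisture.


Tg_wet = Tg_dry - k*moisture = 137 - 8*1.7 = 123.4 deg C

123.4 deg C


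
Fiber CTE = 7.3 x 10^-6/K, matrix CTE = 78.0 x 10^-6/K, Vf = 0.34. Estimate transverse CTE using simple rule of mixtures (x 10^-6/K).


alpha_2 = alpha_f*Vf + alpha_m*(1-Vf) = 7.3*0.34 + 78.0*0.66 = 54.0 x 10^-6/K

54.0 x 10^-6/K


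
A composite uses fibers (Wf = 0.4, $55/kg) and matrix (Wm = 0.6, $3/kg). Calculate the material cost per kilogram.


Cost = cost_f*Wf + cost_m*Wm = 55*0.4 + 3*0.6 = $23.8/kg

$23.8/kg


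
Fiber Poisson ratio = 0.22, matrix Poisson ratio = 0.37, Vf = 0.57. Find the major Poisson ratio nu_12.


nu_12 = nu_f*Vf + nu_m*(1-Vf) = 0.22*0.57 + 0.37*0.43 = 0.2845

0.2845


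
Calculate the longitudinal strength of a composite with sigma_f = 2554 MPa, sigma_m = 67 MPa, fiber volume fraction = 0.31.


sigma_1 = sigma_f*Vf + sigma_m*(1-Vf) = 2554*0.31 + 67*0.69 = 838.0 MPa

838.0 MPa


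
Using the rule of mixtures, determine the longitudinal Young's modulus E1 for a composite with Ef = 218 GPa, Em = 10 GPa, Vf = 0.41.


E1 = Ef*Vf + Em*(1-Vf) = 218*0.41 + 10*0.59 = 95.28 GPa

95.28 GPa


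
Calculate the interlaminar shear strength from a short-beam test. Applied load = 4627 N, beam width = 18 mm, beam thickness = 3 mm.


ILSS = 3F/(4bh) = 3*4627/(4*18*3) = 64.26 MPa

64.26 MPa


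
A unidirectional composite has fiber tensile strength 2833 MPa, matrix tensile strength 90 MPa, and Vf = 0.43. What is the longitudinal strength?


sigma_1 = sigma_f*Vf + sigma_m*(1-Vf) = 2833*0.43 + 90*0.57 = 1269.5 MPa

1269.5 MPa


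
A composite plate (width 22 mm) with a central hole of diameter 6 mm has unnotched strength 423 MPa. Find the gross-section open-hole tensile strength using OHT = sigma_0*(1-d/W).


OHT = sigma_0*(1-d/W) = 423*(1-6/22) = 307.6 MPa

307.6 MPa


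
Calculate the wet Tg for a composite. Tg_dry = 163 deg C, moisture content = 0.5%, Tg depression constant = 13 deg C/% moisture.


Tg_wet = Tg_dry - k*moisture = 163 - 13*0.5 = 156.5 deg C

156.5 deg C


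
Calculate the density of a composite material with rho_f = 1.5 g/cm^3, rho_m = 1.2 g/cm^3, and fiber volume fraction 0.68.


rho_c = rho_f*Vf + rho_m*(1-Vf) = 1.5*0.68 + 1.2*0.32 = 1.404 g/cm^3

1.404 g/cm^3


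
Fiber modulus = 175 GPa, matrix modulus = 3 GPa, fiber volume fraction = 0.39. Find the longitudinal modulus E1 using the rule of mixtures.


E1 = Ef*Vf + Em*(1-Vf) = 175*0.39 + 3*0.61 = 70.08 GPa

70.08 GPa


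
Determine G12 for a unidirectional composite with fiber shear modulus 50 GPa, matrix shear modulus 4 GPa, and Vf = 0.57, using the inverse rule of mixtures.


1/G12 = Vf/Gf + (1-Vf)/Gm = 0.57/50 + 0.43/4
G12 = 8.41 GPa

8.41 GPa


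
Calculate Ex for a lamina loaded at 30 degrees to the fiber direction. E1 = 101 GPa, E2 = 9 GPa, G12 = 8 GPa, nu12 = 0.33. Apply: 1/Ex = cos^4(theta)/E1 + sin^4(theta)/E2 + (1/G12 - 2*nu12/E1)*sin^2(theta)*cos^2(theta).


cos^4(30) = 0.5625, sin^4(30) = 0.0625, sin^2(30)*cos^2(30) = 0.1875
1/G12 - 2*nu12/E1 = 1/8 - 2*0.33/101 = 0.118465 GPa^-1
1/Ex = 0.5625/101 + 0.0625/9 + 0.118465*0.1875 = 0.034726 GPa^-1
Ex = 28.8 GPa

28.8 GPa


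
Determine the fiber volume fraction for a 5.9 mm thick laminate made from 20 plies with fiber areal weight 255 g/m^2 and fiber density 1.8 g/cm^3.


Vf = n * FAW / (rho_f * h * 1000) = 20 * 255 / (1.8 * 5.9 * 1000) = 0.4802

0.4802


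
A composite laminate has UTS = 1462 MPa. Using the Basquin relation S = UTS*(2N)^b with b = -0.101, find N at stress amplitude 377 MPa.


N = 0.5 * (S/UTS)^(1/b) = 0.5 * (377/1462)^(1/-0.101) = 336319.7755 cycles

336319.7755 cycles


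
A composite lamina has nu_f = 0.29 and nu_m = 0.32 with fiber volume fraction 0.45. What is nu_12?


nu_12 = nu_f*Vf + nu_m*(1-Vf) = 0.29*0.45 + 0.32*0.55 = 0.3065

0.3065


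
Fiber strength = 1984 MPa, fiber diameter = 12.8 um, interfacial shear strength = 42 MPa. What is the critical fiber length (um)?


Lc = sigma_f * d / (2 * tau_i) = 1984 * 12.8 / (2 * 42) = 302.3 um

302.3 um


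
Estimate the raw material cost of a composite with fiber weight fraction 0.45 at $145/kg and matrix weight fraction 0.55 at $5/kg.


Cost = cost_f*Wf + cost_m*Wm = 145*0.45 + 5*0.55 = $68.0/kg

$68.0/kg


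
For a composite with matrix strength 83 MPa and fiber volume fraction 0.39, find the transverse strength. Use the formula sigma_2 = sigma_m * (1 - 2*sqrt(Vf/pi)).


factor = 1 - 2*sqrt(0.39/pi) = 0.2953
sigma_2 = 83 * 0.2953 = 24.51 MPa

24.51 MPa


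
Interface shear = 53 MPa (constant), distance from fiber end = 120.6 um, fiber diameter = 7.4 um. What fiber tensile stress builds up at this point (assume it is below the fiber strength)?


Force balance: sigma_f * (pi*d^2/4) = tau * (pi*d) * x  ->  sigma_f = 4 * tau * x / d
sigma_f = 4 * 53 * 120.6 / 7.4 = 3455.0 MPa

3455.0 MPa


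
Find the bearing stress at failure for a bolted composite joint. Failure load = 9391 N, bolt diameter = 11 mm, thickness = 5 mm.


sigma_br = F/(d*h) = 9391/(11*5) = 170.7 MPa

170.7 MPa


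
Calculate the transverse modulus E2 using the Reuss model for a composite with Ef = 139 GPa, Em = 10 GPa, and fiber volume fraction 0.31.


1/E2 = Vf/Ef + (1-Vf)/Em = 0.31/139 + 0.69/10
E2 = 14.04 GPa

14.04 GPa


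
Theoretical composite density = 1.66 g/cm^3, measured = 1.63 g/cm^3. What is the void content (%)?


Void% = (rho_theo - rho_actual)/rho_theo * 100 = (1.66 - 1.63)/1.66 * 100 = 1.81%

1.81%


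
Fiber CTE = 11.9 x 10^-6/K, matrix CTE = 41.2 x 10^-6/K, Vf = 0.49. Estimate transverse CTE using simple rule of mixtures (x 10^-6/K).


alpha_2 = alpha_f*Vf + alpha_m*(1-Vf) = 11.9*0.49 + 41.2*0.51 = 26.8 x 10^-6/K

26.8 x 10^-6/K


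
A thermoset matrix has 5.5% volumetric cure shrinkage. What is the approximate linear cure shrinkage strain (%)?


Linear shrinkage ≈ vol_shrink/3 = 5.5/3 = 1.833%

1.833%


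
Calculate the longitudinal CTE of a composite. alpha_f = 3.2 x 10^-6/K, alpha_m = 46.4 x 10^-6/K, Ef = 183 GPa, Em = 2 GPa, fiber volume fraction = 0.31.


E1 = Ef*Vf + Em*(1-Vf) = 58.11
alpha_1 = (alpha_f*Ef*Vf + alpha_m*Em*(1-Vf))/E1 = 4.23 x 10^-6/K

4.23 x 10^-6/K


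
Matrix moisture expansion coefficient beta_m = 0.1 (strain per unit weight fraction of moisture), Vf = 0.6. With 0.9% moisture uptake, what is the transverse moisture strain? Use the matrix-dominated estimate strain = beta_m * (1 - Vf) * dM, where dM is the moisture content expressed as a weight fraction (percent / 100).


dM = 0.9/100 = 0.009
strain = beta_m * (1-Vf) * dM = 0.1 * 0.4 * 0.009 = 0.00036

0.00036


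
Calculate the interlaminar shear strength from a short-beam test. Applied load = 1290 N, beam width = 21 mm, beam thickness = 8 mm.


ILSS = 3F/(4bh) = 3*1290/(4*21*8) = 5.76 MPa

5.76 MPa


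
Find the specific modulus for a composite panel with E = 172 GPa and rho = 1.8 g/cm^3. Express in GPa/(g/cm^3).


Specific stiffness = E/rho = 172/1.8 = 95.6 GPa/(g/cm^3)

95.6 GPa/(g/cm^3)


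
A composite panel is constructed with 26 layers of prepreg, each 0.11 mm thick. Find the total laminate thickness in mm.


h = n * t_ply = 26 * 0.11 = 2.86 mm

2.86 mm


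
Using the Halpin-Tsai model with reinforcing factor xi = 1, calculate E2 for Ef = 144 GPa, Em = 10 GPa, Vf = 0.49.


eta = (Ef/Em - 1)/(Ef/Em + xi) = (14.4 - 1)/(14.4 + 1) = 0.8701
E2 = Em*(1+xi*eta*Vf)/(1-eta*Vf) = 24.87 GPa

24.87 GPa


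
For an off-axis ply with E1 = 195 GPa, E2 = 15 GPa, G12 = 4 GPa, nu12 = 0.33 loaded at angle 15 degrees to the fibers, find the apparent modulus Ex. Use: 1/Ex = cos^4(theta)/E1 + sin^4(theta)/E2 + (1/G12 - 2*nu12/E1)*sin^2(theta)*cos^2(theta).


cos^4(15) = 0.870513, sin^4(15) = 0.004487, sin^2(15)*cos^2(15) = 0.0625
1/G12 - 2*nu12/E1 = 1/4 - 2*0.33/195 = 0.246615 GPa^-1
1/Ex = 0.870513/195 + 0.004487/15 + 0.246615*0.0625 = 0.0201768 GPa^-1
Ex = 49.56 GPa

49.56 GPa


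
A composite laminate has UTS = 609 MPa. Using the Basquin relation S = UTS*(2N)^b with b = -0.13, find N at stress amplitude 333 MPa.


N = 0.5 * (S/UTS)^(1/b) = 0.5 * (333/609)^(1/-0.13) = 51.9620 cycles

51.9620 cycles


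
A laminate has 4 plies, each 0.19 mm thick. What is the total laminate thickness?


h = n * t_ply = 4 * 0.19 = 0.76 mm

0.76 mm


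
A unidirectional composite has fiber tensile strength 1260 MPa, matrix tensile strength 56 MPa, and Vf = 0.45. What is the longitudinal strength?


sigma_1 = sigma_f*Vf + sigma_m*(1-Vf) = 1260*0.45 + 56*0.55 = 597.8 MPa

597.8 MPa


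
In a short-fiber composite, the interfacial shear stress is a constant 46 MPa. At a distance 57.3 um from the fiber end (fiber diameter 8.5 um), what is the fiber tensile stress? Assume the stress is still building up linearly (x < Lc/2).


Force balance: sigma_f * (pi*d^2/4) = tau * (pi*d) * x  ->  sigma_f = 4 * tau * x / d
sigma_f = 4 * 46 * 57.3 / 8.5 = 1240.4 MPa

1240.4 MPa


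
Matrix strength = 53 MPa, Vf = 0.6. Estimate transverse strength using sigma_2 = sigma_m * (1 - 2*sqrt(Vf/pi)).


factor = 1 - 2*sqrt(0.6/pi) = 0.126
sigma_2 = 53 * 0.126 = 6.68 MPa

6.68 MPa


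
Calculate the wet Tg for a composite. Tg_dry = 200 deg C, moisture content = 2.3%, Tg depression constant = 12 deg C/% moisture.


Tg_wet = Tg_dry - k*moisture = 200 - 12*2.3 = 172.4 deg C

172.4 deg C


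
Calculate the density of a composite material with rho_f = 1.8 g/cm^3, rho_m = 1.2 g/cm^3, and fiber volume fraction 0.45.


rho_c = rho_f*Vf + rho_m*(1-Vf) = 1.8*0.45 + 1.2*0.55 = 1.47 g/cm^3

1.47 g/cm^3


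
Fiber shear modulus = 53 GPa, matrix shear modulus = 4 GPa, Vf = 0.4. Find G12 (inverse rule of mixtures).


1/G12 = Vf/Gf + (1-Vf)/Gm = 0.4/53 + 0.6/4
G12 = 6.35 GPa

6.35 GPa


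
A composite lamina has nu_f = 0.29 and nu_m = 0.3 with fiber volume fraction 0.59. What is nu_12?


nu_12 = nu_f*Vf + nu_m*(1-Vf) = 0.29*0.59 + 0.3*0.41 = 0.2941

0.2941


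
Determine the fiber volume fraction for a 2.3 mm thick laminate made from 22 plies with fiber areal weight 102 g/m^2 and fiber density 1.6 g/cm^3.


Vf = n * FAW / (rho_f * h * 1000) = 22 * 102 / (1.6 * 2.3 * 1000) = 0.6098

0.6098


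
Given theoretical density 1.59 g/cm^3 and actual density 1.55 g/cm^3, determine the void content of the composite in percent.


Void% = (rho_theo - rho_actual)/rho_theo * 100 = (1.59 - 1.55)/1.59 * 100 = 2.52%

2.52%


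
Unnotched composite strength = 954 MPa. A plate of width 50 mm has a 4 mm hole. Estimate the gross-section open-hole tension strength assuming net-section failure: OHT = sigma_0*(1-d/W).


OHT = sigma_0*(1-d/W) = 954*(1-4/50) = 877.7 MPa

877.7 MPa


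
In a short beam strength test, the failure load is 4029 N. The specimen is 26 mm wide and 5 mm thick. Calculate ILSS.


ILSS = 3F/(4bh) = 3*4029/(4*26*5) = 23.24 MPa

23.24 MPa


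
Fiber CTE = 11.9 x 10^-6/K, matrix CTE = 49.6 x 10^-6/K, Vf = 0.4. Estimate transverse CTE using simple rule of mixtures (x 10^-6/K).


alpha_2 = alpha_f*Vf + alpha_m*(1-Vf) = 11.9*0.4 + 49.6*0.6 = 34.5 x 10^-6/K

34.5 x 10^-6/K


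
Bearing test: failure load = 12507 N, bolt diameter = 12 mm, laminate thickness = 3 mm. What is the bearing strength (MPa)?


sigma_br = F/(d*h) = 12507/(12*3) = 347.4 MPa

347.4 MPa


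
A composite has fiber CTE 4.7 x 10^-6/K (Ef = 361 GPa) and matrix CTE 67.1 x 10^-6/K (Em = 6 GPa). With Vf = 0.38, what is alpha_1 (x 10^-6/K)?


E1 = Ef*Vf + Em*(1-Vf) = 140.9
alpha_1 = (alpha_f*Ef*Vf + alpha_m*Em*(1-Vf))/E1 = 6.35 x 10^-6/K

6.35 x 10^-6/K


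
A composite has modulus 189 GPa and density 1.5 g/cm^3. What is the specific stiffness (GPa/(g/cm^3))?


Specific stiffness = E/rho = 189/1.5 = 126.0 GPa/(g/cm^3)

126.0 GPa/(g/cm^3)


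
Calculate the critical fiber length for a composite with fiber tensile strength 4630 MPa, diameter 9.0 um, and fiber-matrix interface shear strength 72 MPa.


Lc = sigma_f * d / (2 * tau_i) = 4630 * 9.0 / (2 * 72) = 289.4 um

289.4 um


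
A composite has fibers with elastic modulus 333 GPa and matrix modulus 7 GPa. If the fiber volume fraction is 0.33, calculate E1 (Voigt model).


E1 = Ef*Vf + Em*(1-Vf) = 333*0.33 + 7*0.67 = 114.58 GPa

114.58 GPa


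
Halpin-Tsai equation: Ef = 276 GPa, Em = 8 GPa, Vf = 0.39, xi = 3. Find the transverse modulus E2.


eta = (Ef/Em - 1)/(Ef/Em + xi) = (34.5 - 1)/(34.5 + 3) = 0.8933
E2 = Em*(1+xi*eta*Vf)/(1-eta*Vf) = 25.11 GPa

25.11 GPa


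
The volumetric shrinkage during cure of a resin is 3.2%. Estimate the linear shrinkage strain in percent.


Linear shrinkage ≈ vol_shrink/3 = 3.2/3 = 1.067%

1.067%


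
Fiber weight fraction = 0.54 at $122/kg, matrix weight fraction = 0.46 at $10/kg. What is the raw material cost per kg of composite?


Cost = cost_f*Wf + cost_m*Wm = 122*0.54 + 10*0.46 = $70.48/kg

$70.48/kg


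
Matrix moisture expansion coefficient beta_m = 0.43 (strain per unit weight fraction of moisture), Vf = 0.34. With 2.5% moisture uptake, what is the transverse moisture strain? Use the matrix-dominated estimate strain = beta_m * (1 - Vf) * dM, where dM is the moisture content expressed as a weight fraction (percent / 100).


dM = 2.5/100 = 0.025
strain = beta_m * (1-Vf) * dM = 0.43 * 0.66 * 0.025 = 0.007095

0.007095


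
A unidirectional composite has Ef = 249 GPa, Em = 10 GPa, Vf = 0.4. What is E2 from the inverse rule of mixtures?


1/E2 = Vf/Ef + (1-Vf)/Em = 0.4/249 + 0.6/10
E2 = 16.23 GPa

16.23 GPa


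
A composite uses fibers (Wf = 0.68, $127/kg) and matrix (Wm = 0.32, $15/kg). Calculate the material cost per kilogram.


Cost = cost_f*Wf + cost_m*Wm = 127*0.68 + 15*0.32 = $91.16/kg

$91.16/kg
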